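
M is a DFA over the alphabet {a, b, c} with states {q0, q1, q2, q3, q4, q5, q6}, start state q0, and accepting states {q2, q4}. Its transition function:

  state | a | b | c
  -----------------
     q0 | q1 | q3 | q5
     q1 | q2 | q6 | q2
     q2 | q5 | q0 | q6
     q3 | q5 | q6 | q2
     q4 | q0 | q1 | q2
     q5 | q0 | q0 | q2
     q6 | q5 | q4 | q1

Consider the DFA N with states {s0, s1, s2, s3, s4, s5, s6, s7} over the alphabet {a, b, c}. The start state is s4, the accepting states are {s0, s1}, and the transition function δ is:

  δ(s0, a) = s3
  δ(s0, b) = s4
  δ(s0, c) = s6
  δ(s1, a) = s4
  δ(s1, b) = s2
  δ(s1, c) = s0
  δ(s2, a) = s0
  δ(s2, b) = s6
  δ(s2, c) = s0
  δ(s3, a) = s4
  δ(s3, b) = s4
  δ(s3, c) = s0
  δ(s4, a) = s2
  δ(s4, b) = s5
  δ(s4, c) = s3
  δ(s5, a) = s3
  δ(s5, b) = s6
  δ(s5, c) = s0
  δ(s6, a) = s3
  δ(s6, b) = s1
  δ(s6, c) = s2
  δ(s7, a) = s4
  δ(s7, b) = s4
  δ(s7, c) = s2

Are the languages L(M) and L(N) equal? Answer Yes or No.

Yes

Exploring the product automaton M × N from the start pair (q0, s4), following both machines on each input symbol, reaches 7 state pairs: (q0, s4), (q1, s2), (q3, s5), (q5, s3), (q2, s0), (q6, s6), (q4, s1).
M accepts in {q2, q4} and N accepts in {s0, s1}. In every reachable pair the two components are either both accepting — (q2, s0), (q4, s1) — or both non-accepting, so no string is accepted by exactly one of the machines: L(M) \ L(N) and L(N) \ L(M) are both empty.
Hence every string is accepted by M iff it is accepted by N, and the two languages coincide.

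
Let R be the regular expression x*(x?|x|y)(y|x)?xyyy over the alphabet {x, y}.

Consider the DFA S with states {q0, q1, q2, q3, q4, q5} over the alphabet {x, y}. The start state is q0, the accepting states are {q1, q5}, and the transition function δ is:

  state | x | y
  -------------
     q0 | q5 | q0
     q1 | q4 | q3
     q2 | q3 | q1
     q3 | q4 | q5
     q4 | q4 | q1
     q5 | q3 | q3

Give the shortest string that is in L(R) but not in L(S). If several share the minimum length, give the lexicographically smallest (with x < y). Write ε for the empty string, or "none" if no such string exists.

xyyy

The string xyyy is accepted by R but not by S.
No shorter string lies in the difference, and xyyy is the lexicographically first length-4 string in L(R) \ L(S).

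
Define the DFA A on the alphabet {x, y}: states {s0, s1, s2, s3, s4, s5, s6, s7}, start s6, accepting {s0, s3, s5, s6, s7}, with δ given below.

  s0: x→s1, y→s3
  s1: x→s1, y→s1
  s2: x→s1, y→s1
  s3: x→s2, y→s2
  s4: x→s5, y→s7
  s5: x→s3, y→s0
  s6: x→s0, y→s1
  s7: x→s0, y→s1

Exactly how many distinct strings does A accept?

The useful subgraph on states {s0, s3, s6} is acyclic, so L(A) is finite; the longest accepting path visits 3 useful states, giving maximum string length 2.
Counting accepting paths from s6 by length: 1 of length 0, 1 of length 1, 1 of length 2. Total 3.

3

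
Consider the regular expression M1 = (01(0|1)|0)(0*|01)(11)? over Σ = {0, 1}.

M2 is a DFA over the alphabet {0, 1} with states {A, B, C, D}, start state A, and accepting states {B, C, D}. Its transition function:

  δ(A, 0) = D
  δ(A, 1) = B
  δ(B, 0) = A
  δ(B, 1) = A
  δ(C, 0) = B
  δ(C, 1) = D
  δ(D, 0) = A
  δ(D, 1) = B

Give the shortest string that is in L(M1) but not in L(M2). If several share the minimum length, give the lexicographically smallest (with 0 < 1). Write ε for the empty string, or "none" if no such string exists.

The string 00 is accepted by M1 but not by M2.
No shorter string lies in the difference, and 00 is the lexicographically first length-2 string in L(M1) \ L(M2).

00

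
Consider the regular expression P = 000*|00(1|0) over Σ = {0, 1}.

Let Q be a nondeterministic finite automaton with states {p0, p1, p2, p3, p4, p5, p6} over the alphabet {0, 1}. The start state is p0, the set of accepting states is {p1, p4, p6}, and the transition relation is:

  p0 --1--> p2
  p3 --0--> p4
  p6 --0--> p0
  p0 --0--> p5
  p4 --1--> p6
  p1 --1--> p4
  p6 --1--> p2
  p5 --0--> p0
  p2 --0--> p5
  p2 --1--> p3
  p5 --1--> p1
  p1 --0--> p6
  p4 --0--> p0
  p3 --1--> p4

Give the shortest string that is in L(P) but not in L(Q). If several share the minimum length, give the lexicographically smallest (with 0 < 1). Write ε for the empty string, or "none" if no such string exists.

The string 00 is accepted by P but not by Q.
No shorter string lies in the difference, and 00 is the lexicographically first length-2 string in L(P) \ L(Q).

00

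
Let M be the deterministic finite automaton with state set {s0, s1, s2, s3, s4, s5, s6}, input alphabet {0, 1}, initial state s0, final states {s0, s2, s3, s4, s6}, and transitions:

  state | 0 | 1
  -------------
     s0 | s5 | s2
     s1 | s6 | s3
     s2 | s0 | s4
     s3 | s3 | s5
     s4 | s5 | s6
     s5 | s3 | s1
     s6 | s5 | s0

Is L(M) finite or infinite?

infinite

State s0 is reachable from the start and can reach an accepting state, and it lies on the cycle s0 → s2 → s0.
Traversing that cycle any number of times yields accepted strings of unbounded length, so the language is infinite.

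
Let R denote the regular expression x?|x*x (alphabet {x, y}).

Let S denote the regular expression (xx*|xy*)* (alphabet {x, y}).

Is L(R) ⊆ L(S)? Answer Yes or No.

Yes

Converting the expression R to a DFA (subset construction, then merging equivalent states) gives the minimal DFA with states {r0, r1}, start state r0, accepting states {r0} and transitions r0: x→r0, y→r1; r1: x→r1, y→r1.
Converting the expression S to a DFA (subset construction, then merging equivalent states) gives the minimal DFA with states {s0, s1, s2}, start state s0, accepting states {s0, s1} and transitions s0: x→s1, y→s2; s1: x→s1, y→s1; s2: x→s2, y→s2.
Exploring the product automaton R × S from the start pair (r0, s0), following both machines on each input symbol, reaches 4 state pairs: (r0, s0), (r0, s1), (r1, s2), (r1, s1).
R accepts in {r0} and S accepts in {s0, s1}. The reachable pairs whose R-component is accepting are (r0, s0), (r0, s1); in each of them the S-component is accepting too, so the product for L(R) \ L(S) (R-component accepting, S-component rejecting) has no reachable accepting pair and the difference is empty.
Hence every string in L(R) is also in L(S).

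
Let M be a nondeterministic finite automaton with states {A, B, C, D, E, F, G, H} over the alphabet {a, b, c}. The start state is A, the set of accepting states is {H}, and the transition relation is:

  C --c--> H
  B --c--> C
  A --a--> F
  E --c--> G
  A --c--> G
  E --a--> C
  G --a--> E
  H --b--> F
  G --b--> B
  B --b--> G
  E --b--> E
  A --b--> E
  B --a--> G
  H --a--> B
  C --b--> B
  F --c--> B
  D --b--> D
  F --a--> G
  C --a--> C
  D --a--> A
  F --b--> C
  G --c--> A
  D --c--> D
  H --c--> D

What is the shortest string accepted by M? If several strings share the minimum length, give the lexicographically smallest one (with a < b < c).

abc

A breadth-first search from A reaches an accepting state first via the path A → F → C → H on input abc.
No string of length < 3 is accepted (BFS exhausts all shorter strings without reaching an accepting state), and abc is the lexicographically least accepting string of length 3.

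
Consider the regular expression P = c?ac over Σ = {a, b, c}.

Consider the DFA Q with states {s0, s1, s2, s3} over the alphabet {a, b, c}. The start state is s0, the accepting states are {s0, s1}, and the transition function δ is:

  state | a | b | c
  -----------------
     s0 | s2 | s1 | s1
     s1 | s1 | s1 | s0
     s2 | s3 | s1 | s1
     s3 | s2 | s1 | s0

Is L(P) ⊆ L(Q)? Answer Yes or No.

Yes

Converting the expression P to a DFA (subset construction, then merging equivalent states) gives the minimal DFA with states {p0, p1, p2, p3, p4}, start state p0, accepting states {p4} and transitions p0: a→p1, b→p2, c→p3; p1: a→p2, b→p2, c→p4; p2: a→p2, b→p2, c→p2; p3: a→p1, b→p2, c→p2; p4: a→p2, b→p2, c→p2.
Exploring the product automaton P × Q from the start pair (p0, s0), following both machines on each input symbol, reaches 10 state pairs: (p0, s0), (p1, s2), (p2, s1), (p3, s1), (p2, s3), (p4, s1), (p2, s0), (p1, s1), (p2, s2), (p4, s0).
P accepts in {p4} and Q accepts in {s0, s1}. The reachable pairs whose P-component is accepting are (p4, s1), (p4, s0); in each of them the Q-component is accepting too, so the product for L(P) \ L(Q) (P-component accepting, Q-component rejecting) has no reachable accepting pair and the difference is empty.
Hence every string in L(P) is also in L(Q).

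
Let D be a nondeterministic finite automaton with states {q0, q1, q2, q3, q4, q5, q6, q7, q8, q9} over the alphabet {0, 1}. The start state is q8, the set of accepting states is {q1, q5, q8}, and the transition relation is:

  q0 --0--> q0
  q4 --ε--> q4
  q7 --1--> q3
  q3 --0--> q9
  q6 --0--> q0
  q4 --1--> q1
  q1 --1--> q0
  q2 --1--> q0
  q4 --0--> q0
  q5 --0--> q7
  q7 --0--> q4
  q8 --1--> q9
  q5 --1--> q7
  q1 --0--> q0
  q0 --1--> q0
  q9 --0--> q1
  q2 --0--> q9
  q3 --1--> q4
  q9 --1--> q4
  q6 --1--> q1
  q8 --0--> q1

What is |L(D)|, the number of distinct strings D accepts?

4

The useful subgraph on states {q1, q4, q8, q9} is acyclic, so L(D) is finite; the longest accepting path visits 4 useful states, giving maximum string length 3.
Counting accepting paths from q8 by length: 1 of length 0, 1 of length 1, 1 of length 2, 1 of length 3. Total 4.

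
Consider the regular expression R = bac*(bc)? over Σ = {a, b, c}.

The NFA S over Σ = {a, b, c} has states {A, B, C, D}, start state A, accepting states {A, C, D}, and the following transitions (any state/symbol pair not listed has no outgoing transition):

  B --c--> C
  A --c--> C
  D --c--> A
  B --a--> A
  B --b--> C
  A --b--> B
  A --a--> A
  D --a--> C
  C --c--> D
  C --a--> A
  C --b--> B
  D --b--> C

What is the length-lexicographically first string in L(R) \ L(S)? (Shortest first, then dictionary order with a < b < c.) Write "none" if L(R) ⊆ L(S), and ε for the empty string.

Converting the expression R to a DFA (subset construction, then merging equivalent states) gives the minimal DFA with states {r0, r1, r2, r3, r4, r5}, start state r0, accepting states {r3, r5} and transitions r0: a→r1, b→r2, c→r1; r1: a→r1, b→r1, c→r1; r2: a→r3, b→r1, c→r1; r3: a→r1, b→r4, c→r3; r4: a→r1, b→r1, c→r5; r5: a→r1, b→r1, c→r1.
Exploring the product automaton R × S from the start pair (r0, A), following both machines on each input symbol, reaches 13 state pairs: (r0, A), (r1, A), (r2, B), (r1, C), (r1, B), (r3, A), (r1, D), (r4, B), (r3, C), (r5, C), (r3, D), (r4, C), (r5, D).
R accepts in {r3, r5} and S accepts in {A, C, D}. The reachable pairs whose R-component is accepting are (r3, A), (r3, C), (r5, C), (r3, D), (r5, D); in each of them the S-component is accepting too, so the product for L(R) \ L(S) (R-component accepting, S-component rejecting) has no reachable accepting pair and the difference is empty.
So every string accepted by R is also accepted by S: L(R) \ L(S) = ∅ and there is no such string.

none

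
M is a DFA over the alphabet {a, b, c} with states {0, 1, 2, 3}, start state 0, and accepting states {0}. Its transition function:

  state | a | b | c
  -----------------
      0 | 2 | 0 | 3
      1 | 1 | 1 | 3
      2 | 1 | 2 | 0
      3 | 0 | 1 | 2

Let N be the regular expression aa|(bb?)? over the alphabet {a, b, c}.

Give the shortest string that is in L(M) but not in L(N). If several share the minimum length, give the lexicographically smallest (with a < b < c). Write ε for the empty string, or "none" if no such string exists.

The string ac is accepted by M but not by N.
No shorter string lies in the difference, and ac is the lexicographically first length-2 string in L(M) \ L(N).

ac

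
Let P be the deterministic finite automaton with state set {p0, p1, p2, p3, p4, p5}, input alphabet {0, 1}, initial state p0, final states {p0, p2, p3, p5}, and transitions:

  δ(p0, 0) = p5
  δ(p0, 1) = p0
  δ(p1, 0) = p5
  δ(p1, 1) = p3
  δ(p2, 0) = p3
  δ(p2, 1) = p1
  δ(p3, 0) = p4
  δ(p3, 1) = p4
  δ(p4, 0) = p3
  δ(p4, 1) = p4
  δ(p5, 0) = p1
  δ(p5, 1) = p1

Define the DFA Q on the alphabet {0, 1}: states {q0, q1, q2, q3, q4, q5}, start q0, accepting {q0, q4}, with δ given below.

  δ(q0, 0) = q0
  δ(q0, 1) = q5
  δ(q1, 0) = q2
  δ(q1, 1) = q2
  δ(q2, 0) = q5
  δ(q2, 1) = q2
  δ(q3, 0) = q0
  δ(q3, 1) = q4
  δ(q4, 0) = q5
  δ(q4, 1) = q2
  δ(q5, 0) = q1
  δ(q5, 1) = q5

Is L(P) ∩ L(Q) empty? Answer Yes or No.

The empty string ε is accepted by both P and Q.
Hence L(P) ∩ L(Q) ≠ ∅.

No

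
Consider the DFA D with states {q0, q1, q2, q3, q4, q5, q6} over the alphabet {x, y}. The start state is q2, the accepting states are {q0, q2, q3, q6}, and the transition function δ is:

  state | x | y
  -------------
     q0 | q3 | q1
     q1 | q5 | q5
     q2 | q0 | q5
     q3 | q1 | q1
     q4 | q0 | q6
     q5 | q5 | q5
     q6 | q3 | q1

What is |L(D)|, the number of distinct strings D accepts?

3

The useful subgraph on states {q0, q2, q3} is acyclic, so L(D) is finite; the longest accepting path visits 3 useful states, giving maximum string length 2.
Counting accepting paths from q2 by length: 1 of length 0, 1 of length 1, 1 of length 2. Total 3.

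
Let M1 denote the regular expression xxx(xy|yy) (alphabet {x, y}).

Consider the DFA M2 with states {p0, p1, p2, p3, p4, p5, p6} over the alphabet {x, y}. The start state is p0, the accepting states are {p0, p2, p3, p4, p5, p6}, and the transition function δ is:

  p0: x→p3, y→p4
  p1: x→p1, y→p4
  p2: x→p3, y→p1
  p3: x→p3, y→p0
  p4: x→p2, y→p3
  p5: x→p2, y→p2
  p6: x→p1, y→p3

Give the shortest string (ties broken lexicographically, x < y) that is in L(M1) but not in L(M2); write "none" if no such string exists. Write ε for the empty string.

Converting the expression M1 to a DFA (subset construction, then merging equivalent states) gives the minimal DFA with states {r0, r1, r2, r3, r4, r5, r6}, start state r0, accepting states {r6} and transitions r0: x→r1, y→r2; r1: x→r3, y→r2; r2: x→r2, y→r2; r3: x→r4, y→r2; r4: x→r5, y→r5; r5: x→r2, y→r6; r6: x→r2, y→r2.
Exploring the product automaton M1 × M2 from the start pair (r0, p0), following both machines on each input symbol, reaches 13 state pairs: (r0, p0), (r1, p3), (r2, p4), (r3, p3), (r2, p0), (r2, p2), (r2, p3), (r4, p3), (r2, p1), (r5, p3), (r5, p0), (r6, p0), (r6, p4).
M1 accepts in {r6} and M2 accepts in {p0, p2, p3, p4, p5, p6}. The reachable pairs whose M1-component is accepting are (r6, p0), (r6, p4); in each of them the M2-component is accepting too, so the product for L(M1) \ L(M2) (M1-component accepting, M2-component rejecting) has no reachable accepting pair and the difference is empty.
So every string accepted by M1 is also accepted by M2: L(M1) \ L(M2) = ∅ and there is no such string.

none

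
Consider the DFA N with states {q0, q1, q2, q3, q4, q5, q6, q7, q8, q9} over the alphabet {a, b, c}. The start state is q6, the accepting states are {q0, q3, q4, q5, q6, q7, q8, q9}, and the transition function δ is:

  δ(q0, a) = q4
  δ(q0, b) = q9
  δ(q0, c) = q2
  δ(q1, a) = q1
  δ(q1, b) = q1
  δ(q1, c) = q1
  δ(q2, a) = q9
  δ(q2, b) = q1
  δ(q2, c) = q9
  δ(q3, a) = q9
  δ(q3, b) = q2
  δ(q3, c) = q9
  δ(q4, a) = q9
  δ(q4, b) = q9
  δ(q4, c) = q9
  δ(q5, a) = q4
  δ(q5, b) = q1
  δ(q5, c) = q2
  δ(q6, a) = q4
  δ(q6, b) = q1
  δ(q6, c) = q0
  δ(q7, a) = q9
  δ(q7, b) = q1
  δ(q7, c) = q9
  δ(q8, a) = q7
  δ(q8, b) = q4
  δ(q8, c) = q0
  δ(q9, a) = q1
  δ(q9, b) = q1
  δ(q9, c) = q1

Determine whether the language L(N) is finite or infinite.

finite

The useful states (reachable from q6 and able to reach an accepting state) are {q0, q2, q4, q6, q9}.
Restricted to these states the transition graph has no cycle, so every accepting path has bounded length and L is finite.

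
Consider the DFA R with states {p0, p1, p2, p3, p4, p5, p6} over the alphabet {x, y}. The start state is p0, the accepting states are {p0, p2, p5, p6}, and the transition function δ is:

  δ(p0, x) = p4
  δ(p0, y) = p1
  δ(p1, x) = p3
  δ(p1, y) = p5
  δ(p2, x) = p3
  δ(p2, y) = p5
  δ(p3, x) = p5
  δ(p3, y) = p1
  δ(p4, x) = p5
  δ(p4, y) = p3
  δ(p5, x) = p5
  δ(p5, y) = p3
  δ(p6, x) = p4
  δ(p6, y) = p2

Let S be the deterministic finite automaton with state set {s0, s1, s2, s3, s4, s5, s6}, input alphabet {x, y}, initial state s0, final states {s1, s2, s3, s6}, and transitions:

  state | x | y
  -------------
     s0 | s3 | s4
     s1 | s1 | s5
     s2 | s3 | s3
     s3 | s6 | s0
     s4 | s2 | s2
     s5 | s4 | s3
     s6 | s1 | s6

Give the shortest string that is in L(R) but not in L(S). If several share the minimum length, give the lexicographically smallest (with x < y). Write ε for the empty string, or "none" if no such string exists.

ε

The empty string ε is accepted by R but not by S.
Since ε is the unique shortest string, it is the required witness.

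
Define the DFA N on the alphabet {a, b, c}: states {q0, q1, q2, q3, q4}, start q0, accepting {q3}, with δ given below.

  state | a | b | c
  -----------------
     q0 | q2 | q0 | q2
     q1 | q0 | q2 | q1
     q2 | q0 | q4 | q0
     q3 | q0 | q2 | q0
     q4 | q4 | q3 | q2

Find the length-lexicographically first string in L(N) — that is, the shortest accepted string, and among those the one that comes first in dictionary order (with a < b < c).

A breadth-first search from q0 reaches an accepting state first via the path q0 → q2 → q4 → q3 on input abb.
No string of length < 3 is accepted (BFS exhausts all shorter strings without reaching an accepting state), and abb is the lexicographically least accepting string of length 3.

abb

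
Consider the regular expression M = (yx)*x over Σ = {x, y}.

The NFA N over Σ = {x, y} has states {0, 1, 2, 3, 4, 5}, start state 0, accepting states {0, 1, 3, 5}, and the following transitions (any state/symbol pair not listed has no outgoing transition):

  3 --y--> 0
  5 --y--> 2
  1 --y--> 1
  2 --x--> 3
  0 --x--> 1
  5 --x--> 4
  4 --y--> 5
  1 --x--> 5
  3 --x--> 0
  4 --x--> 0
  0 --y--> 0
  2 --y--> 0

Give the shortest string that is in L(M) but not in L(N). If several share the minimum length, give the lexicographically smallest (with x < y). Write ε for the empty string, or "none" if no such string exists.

yxyxx

The string yxyxx is accepted by M but not by N.
No shorter string lies in the difference, and yxyxx is the lexicographically first length-5 string in L(M) \ L(N).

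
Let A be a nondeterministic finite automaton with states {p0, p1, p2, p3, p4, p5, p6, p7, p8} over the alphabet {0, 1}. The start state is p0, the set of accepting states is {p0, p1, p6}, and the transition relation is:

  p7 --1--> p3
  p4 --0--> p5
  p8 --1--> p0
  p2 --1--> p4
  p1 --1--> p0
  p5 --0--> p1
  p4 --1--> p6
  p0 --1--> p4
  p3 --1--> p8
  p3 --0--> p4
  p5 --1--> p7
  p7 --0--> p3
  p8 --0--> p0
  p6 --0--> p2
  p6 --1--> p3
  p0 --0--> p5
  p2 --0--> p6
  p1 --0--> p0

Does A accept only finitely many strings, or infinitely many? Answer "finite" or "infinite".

infinite

State p0 is reachable from the start and can reach an accepting state, and it lies on the cycle p0 → p4 → p5 → p1 → p0.
Traversing that cycle any number of times yields accepted strings of unbounded length, so the language is infinite.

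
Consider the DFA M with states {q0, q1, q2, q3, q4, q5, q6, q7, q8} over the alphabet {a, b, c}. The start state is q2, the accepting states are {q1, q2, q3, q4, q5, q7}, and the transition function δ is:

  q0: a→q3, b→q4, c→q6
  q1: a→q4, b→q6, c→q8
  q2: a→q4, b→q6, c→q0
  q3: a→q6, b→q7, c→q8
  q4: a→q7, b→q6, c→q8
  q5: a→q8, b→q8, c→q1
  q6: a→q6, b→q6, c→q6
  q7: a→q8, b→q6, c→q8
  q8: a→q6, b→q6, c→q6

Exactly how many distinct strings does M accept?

7

The useful subgraph on states {q0, q2, q3, q4, q7} is acyclic, so L(M) is finite; the longest accepting path visits 4 useful states, giving maximum string length 3.
Counting accepting paths from q2 by length: 1 of length 0, 1 of length 1, 3 of length 2, 2 of length 3. Total 7.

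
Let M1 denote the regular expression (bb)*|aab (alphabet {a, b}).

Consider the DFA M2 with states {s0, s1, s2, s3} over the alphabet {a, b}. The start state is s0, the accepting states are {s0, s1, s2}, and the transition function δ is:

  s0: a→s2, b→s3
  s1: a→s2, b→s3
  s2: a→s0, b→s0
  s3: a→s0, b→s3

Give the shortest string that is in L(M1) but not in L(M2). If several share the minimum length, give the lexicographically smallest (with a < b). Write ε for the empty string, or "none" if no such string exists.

bb

The string bb is accepted by M1 but not by M2.
No shorter string lies in the difference, and bb is the lexicographically first length-2 string in L(M1) \ L(M2).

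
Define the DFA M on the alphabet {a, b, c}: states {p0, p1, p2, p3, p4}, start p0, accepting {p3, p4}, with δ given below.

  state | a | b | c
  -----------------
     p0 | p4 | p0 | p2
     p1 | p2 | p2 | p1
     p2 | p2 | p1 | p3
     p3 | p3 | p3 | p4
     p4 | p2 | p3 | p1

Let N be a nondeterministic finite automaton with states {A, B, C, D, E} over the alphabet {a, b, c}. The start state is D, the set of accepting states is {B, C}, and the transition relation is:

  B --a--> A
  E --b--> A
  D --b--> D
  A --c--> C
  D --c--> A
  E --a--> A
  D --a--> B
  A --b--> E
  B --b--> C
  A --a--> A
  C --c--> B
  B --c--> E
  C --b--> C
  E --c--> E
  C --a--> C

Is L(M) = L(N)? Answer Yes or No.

Exploring the product automaton M × N from the start pair (p0, D), following both machines on each input symbol, reaches 5 state pairs: (p0, D), (p4, B), (p2, A), (p3, C), (p1, E).
M accepts in {p3, p4} and N accepts in {B, C}. In every reachable pair the two components are either both accepting — (p4, B), (p3, C) — or both non-accepting, so no string is accepted by exactly one of the machines: L(M) \ L(N) and L(N) \ L(M) are both empty.
Hence every string is accepted by M iff it is accepted by N, and the two languages coincide.

Yes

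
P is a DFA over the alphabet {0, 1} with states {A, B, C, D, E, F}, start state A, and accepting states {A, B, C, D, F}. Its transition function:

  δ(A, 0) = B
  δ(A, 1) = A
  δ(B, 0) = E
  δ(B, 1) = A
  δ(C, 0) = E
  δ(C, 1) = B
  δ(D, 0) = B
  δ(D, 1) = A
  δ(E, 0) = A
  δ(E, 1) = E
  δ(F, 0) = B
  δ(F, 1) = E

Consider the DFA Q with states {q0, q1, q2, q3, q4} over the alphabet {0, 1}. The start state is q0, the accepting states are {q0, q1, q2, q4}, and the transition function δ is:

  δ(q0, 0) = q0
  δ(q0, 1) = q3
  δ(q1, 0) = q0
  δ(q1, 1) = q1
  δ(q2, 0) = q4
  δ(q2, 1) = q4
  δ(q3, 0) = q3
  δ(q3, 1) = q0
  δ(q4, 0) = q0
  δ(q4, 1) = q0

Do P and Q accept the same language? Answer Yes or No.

The string 1 is accepted by P but rejected by Q.
So L(P) ≠ L(Q).

No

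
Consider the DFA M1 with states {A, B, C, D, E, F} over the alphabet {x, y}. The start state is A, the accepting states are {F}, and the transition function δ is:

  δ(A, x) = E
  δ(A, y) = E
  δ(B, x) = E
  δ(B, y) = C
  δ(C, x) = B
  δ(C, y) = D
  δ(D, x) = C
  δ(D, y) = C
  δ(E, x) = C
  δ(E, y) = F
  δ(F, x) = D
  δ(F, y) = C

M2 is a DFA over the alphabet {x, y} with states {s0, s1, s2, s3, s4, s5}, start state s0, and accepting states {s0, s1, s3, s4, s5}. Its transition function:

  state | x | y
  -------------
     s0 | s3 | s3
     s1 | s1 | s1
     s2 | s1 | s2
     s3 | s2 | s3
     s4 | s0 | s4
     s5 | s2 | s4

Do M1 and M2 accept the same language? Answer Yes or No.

The empty string ε is accepted by M2 but rejected by M1.
So L(M1) ≠ L(M2).

No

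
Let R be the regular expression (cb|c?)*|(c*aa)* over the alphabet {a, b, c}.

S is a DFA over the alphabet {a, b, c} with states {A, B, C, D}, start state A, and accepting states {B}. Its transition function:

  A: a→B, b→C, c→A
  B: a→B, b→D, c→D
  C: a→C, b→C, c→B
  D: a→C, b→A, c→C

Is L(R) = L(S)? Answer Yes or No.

The empty string ε is accepted by R but rejected by S.
So L(R) ≠ L(S).

No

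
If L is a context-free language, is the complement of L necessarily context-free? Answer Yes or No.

No

CFLs are closed under union, so if they were also closed under complement they would be closed under intersection by De Morgan (L₁ ∩ L₂ is the complement of the union of the complements). But {aⁿbⁿcᵐ} ∩ {aᵐbⁿcⁿ} = {aⁿbⁿcⁿ} is not context-free although both operands are.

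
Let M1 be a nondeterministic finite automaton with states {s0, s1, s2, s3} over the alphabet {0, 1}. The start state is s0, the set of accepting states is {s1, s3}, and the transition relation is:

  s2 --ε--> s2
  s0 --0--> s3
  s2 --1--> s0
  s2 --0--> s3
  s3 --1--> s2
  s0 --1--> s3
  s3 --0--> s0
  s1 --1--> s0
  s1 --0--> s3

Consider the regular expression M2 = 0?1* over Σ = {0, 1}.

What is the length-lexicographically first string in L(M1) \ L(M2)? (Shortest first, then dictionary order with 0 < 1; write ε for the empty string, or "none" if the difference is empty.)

000

The string 000 is accepted by M1 but not by M2.
No shorter string lies in the difference, and 000 is the lexicographically first length-3 string in L(M1) \ L(M2).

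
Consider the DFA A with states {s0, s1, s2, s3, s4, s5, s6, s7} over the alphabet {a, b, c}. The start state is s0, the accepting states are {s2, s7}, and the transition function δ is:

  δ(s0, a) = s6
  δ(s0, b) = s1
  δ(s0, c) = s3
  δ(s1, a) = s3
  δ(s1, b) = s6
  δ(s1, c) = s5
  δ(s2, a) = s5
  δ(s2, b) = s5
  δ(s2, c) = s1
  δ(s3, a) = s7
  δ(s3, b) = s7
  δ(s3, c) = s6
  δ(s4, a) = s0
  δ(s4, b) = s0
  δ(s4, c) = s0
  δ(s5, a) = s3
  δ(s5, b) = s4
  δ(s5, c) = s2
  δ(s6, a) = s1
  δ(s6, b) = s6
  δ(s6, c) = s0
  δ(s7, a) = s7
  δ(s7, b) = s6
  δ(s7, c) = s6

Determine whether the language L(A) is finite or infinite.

State s0 is reachable from the start and can reach an accepting state, and it lies on the cycle s0 → s1 → s3 → s6 → s0.
Traversing that cycle any number of times yields accepted strings of unbounded length, so the language is infinite.

infinite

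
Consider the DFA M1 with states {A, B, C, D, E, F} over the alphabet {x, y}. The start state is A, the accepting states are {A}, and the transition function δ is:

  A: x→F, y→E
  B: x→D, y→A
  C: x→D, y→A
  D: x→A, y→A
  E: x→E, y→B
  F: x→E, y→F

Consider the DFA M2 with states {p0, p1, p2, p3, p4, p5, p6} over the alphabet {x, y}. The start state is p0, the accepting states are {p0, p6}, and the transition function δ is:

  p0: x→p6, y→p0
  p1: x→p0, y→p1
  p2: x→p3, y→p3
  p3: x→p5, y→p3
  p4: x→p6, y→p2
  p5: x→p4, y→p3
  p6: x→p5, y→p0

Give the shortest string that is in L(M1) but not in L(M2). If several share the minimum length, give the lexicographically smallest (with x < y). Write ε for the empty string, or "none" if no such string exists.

The string xxyy is accepted by M1 but not by M2.
No shorter string lies in the difference, and xxyy is the lexicographically first length-4 string in L(M1) \ L(M2).

xxyy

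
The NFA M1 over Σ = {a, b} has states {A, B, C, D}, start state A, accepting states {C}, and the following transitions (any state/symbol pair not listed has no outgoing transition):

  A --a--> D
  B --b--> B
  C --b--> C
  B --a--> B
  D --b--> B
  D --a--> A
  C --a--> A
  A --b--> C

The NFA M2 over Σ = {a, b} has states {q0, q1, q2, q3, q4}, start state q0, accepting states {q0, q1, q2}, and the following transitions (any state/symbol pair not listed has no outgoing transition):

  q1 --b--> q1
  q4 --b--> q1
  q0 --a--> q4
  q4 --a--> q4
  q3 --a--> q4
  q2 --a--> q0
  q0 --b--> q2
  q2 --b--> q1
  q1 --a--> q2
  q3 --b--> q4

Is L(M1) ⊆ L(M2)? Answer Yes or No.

Yes

Exploring the product automaton M1 × M2 from the start pair (A, q0), following both machines on each input symbol, reaches 11 state pairs: (A, q0), (D, q4), (C, q2), (A, q4), (B, q1), (C, q1), (B, q2), (A, q2), (B, q0), (D, q0), (B, q4).
M1 accepts in {C} and M2 accepts in {q0, q1, q2}. The reachable pairs whose M1-component is accepting are (C, q2), (C, q1); in each of them the M2-component is accepting too, so the product for L(M1) \ L(M2) (M1-component accepting, M2-component rejecting) has no reachable accepting pair and the difference is empty.
Hence every string in L(M1) is also in L(M2).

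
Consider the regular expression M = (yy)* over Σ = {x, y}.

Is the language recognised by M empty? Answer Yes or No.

The empty string ε matches the expression, so it belongs to L(M).
Since L(M) contains at least one string, it is not empty.

No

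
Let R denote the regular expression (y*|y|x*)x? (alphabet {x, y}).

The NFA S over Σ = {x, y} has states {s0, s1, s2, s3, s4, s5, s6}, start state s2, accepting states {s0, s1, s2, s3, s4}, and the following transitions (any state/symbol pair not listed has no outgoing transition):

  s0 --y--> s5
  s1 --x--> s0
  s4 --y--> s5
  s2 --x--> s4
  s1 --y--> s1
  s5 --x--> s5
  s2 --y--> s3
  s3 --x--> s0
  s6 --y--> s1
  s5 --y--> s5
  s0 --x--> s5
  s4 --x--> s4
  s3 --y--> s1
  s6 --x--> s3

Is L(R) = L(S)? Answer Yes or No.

Converting the expression R to a DFA (subset construction, then merging equivalent states) gives the minimal DFA with states {r0, r1, r2, r3, r4}, start state r0, accepting states {r0, r1, r2, r4} and transitions r0: x→r1, y→r2; r1: x→r1, y→r3; r2: x→r4, y→r2; r3: x→r3, y→r3; r4: x→r3, y→r3.
Exploring the product automaton R × S from the start pair (r0, s2), following both machines on each input symbol, reaches 6 state pairs: (r0, s2), (r1, s4), (r2, s3), (r3, s5), (r4, s0), (r2, s1).
R accepts in {r0, r1, r2, r4} and S accepts in {s0, s1, s2, s3, s4}. In every reachable pair the two components are either both accepting — (r0, s2), (r1, s4), (r2, s3), (r4, s0), (r2, s1) — or both non-accepting, so no string is accepted by exactly one of the machines: L(R) \ L(S) and L(S) \ L(R) are both empty.
Hence every string is accepted by R iff it is accepted by S, and the two languages coincide.

Yes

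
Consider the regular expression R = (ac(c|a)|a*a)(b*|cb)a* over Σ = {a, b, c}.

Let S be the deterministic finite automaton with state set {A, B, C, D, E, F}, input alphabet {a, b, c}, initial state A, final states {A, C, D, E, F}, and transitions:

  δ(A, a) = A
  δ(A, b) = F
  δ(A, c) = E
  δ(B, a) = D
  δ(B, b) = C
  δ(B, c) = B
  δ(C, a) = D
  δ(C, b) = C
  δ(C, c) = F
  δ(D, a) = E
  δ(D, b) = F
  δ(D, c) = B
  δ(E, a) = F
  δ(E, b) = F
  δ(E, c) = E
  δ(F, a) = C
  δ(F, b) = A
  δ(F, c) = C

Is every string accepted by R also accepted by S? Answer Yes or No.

Yes

Converting the expression R to a DFA (subset construction, then merging equivalent states) gives the minimal DFA with states {r0, r1, r2, r3, r4, r5, r6, r7, r8}, start state r0, accepting states {r1, r3, r4, r7, r8} and transitions r0: a→r1, b→r2, c→r2; r1: a→r3, b→r4, c→r5; r2: a→r2, b→r2, c→r2; r3: a→r3, b→r4, c→r6; r4: a→r7, b→r4, c→r2; r5: a→r8, b→r7, c→r8; r6: a→r2, b→r7, c→r2; r7: a→r7, b→r2, c→r2; r8: a→r7, b→r4, c→r6.
Exploring the product automaton R × S from the start pair (r0, A), following both machines on each input symbol, reaches 21 state pairs: (r0, A), (r1, A), (r2, F), (r2, E), (r3, A), (r4, F), (r5, E), (r2, C), (r2, A), (r6, E), (r7, C), (r4, A), (r8, F), (r7, F), (r8, E), (r2, D), (r7, D), (r7, A), (r6, C), (r2, B), (r7, E).
R accepts in {r1, r3, r4, r7, r8} and S accepts in {A, C, D, E, F}. The reachable pairs whose R-component is accepting are (r1, A), (r3, A), (r4, F), (r7, C), (r4, A), (r8, F), (r7, F), (r8, E), (r7, D), (r7, A), (r7, E); in each of them the S-component is accepting too, so the product for L(R) \ L(S) (R-component accepting, S-component rejecting) has no reachable accepting pair and the difference is empty.
Hence every string in L(R) is also in L(S).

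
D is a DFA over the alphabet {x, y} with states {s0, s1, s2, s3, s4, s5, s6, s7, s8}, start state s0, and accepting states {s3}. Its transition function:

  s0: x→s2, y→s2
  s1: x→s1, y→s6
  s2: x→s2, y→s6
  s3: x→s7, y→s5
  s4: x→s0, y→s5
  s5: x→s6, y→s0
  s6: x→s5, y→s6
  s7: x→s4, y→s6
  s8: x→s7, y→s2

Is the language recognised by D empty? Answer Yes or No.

The states reachable from the start state are {s0, s2, s5, s6}.
None of the accepting states {s3} is reachable, so no string is accepted and L(D) = ∅.

Yes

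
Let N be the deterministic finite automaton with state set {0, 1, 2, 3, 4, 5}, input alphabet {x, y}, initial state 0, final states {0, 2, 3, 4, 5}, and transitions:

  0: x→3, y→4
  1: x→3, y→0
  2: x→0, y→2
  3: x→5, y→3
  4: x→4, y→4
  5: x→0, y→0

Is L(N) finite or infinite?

State 3 is reachable from the start and can reach an accepting state, and it lies on the cycle 3 → 3.
Traversing that cycle any number of times yields accepted strings of unbounded length, so the language is infinite.

infinite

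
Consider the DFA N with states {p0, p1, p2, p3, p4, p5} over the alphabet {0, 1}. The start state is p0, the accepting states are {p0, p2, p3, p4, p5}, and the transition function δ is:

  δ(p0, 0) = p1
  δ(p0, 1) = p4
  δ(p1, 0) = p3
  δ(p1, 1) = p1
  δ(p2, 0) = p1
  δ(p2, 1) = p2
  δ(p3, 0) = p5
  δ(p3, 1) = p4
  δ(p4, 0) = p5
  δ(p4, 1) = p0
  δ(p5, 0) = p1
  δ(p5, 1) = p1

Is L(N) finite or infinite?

State p1 is reachable from the start and can reach an accepting state, and it lies on the cycle p1 → p1.
Traversing that cycle any number of times yields accepted strings of unbounded length, so the language is infinite.

infinite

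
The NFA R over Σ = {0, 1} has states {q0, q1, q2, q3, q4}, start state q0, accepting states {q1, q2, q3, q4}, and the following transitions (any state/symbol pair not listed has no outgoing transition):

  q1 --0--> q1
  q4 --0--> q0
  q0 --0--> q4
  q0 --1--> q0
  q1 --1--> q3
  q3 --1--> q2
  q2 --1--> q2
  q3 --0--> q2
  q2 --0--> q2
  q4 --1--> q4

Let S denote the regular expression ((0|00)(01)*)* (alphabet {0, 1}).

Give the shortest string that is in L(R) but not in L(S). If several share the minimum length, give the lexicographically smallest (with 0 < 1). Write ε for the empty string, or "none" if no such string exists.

01

The string 01 is accepted by R but not by S.
No shorter string lies in the difference, and 01 is the lexicographically first length-2 string in L(R) \ L(S).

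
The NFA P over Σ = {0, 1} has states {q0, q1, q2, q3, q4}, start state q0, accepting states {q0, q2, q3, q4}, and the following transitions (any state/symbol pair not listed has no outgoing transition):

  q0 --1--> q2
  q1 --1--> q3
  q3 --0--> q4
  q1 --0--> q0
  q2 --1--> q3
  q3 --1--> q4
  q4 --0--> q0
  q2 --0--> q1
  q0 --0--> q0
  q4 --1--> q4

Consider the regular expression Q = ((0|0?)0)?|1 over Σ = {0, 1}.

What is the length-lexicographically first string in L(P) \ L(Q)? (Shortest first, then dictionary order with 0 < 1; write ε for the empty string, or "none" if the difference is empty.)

01

The string 01 is accepted by P but not by Q.
No shorter string lies in the difference, and 01 is the lexicographically first length-2 string in L(P) \ L(Q).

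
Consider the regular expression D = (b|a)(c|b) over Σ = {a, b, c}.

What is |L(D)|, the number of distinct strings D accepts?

4

The expression has no Kleene star, so L(D) is finite. Expanding the alternatives gives {ab, ac, bb, bc}.
That is 4 of length 2: 4 strings in all.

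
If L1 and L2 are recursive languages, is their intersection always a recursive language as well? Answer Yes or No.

Yes

Run both deciders on the input and accept iff both accept; the combined machine always halts.
So the recursive languages are closed under intersection.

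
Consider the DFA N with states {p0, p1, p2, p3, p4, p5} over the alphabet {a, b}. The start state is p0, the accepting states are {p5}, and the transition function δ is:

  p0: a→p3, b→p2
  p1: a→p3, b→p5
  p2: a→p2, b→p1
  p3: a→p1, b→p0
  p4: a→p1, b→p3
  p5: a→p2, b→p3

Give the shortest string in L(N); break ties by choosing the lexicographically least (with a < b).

aab

A breadth-first search from p0 reaches an accepting state first via the path p0 → p3 → p1 → p5 on input aab.
No string of length < 3 is accepted (BFS exhausts all shorter strings without reaching an accepting state), and aab is the lexicographically least accepting string of length 3.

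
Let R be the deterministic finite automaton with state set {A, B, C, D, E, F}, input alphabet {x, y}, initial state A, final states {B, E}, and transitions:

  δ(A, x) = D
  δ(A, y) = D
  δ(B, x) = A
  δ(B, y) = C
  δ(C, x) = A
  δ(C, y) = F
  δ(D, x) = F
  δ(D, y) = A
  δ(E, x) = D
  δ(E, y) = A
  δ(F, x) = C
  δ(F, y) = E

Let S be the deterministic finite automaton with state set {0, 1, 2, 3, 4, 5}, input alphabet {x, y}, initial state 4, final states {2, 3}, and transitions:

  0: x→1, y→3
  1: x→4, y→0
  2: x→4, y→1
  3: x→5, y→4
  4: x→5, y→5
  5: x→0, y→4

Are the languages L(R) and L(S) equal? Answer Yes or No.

Exploring the product automaton R × S from the start pair (A, 4), following both machines on each input symbol, reaches 5 state pairs: (A, 4), (D, 5), (F, 0), (C, 1), (E, 3).
R accepts in {B, E} and S accepts in {2, 3}. In every reachable pair the two components are either both accepting — (E, 3) — or both non-accepting, so no string is accepted by exactly one of the machines: L(R) \ L(S) and L(S) \ L(R) are both empty.
Hence every string is accepted by R iff it is accepted by S, and the two languages coincide.

Yes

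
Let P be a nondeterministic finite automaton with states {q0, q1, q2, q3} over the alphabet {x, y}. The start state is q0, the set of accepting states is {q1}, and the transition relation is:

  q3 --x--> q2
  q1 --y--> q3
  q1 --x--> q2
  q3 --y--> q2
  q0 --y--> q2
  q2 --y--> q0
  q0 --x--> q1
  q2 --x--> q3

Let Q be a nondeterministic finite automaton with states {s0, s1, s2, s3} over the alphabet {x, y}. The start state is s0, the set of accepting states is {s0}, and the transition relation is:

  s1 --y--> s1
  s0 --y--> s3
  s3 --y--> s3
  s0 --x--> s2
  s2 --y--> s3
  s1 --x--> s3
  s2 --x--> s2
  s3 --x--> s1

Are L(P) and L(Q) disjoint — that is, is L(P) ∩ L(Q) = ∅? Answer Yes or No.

Yes

Exploring the product automaton P × Q from the start pair (q0, s0), following both machines on each input symbol, reaches 12 state pairs: (q0, s0), (q1, s2), (q2, s3), (q2, s2), (q3, s3), (q3, s1), (q0, s3), (q3, s2), (q2, s1), (q1, s1), (q0, s1), (q1, s3).
P accepts in {q1} and Q accepts in {s0}; no reachable pair has both components accepting, so no string drives both machines to acceptance simultaneously and L(P) ∩ L(Q) = ∅.
So no string is accepted by both, and the intersection is empty.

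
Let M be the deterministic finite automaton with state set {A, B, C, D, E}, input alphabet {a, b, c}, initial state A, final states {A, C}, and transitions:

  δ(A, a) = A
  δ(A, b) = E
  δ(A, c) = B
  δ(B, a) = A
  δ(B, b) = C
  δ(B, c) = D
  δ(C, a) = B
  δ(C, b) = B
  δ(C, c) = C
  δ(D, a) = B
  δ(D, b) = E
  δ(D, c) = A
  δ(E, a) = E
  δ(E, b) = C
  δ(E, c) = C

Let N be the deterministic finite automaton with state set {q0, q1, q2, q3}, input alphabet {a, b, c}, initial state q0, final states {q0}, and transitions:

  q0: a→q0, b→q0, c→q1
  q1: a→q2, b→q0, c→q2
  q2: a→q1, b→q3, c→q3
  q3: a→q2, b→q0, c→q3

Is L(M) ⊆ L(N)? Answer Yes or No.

The string bc is in L(M) but not in L(N).
So L(M) ⊄ L(N).

No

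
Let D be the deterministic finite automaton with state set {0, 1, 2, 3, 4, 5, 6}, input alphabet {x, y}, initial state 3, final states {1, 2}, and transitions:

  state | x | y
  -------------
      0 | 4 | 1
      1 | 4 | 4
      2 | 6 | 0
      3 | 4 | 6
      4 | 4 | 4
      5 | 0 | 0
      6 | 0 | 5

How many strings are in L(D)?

3

The useful subgraph on states {0, 1, 3, 5, 6} is acyclic, so L(D) is finite; the longest accepting path visits 5 useful states, giving maximum string length 4.
Counting accepting paths from 3 by length: 1 of length 3, 2 of length 4. Total 3.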